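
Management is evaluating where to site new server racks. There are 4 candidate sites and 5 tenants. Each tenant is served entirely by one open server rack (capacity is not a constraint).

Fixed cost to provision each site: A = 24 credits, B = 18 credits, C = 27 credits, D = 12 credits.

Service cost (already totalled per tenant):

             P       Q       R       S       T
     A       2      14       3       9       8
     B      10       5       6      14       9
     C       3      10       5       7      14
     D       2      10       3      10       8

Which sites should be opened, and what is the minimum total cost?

Open D only; minimum total cost 45.

For any fixed open set, each tenant goes to its cheapest open site; total = fixed + service.
{D}: P→D 2, Q→D 10, R→D 3, S→D 10, T→D 8. Service 33; fixed 12; total 45.
{B, D}: P→D 2, Q→B 5, R→D 3, S→D 10, T→D 8. Service 28; fixed 30; total 58.
{A}: service 36 + fixed 24 = 60
{A, B, C, D}: service 25 + fixed 81 = 106
No other subset beats 45.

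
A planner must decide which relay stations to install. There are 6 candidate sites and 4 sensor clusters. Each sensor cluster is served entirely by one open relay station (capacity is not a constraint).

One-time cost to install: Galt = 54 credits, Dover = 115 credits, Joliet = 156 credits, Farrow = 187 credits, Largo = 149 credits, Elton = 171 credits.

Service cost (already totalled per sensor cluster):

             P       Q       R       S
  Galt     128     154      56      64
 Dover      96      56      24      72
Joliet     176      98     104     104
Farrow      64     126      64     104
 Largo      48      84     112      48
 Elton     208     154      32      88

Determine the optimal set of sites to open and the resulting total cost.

For any fixed open set, each sensor cluster goes to its cheapest open site; total = fixed + service.
{Dover}: P→Dover 96, Q→Dover 56, R→Dover 24, S→Dover 72. Service 248; fixed 115; total 363.
{Galt, Dover}: service 240 + fixed 169 = 409
{Galt, Largo}: service 236 + fixed 203 = 439
{Galt, Dover, Joliet, Farrow, Largo, Elton}: service 176 + fixed 832 = 1008
No other subset beats 363.

Open Dover only; minimum total cost 363.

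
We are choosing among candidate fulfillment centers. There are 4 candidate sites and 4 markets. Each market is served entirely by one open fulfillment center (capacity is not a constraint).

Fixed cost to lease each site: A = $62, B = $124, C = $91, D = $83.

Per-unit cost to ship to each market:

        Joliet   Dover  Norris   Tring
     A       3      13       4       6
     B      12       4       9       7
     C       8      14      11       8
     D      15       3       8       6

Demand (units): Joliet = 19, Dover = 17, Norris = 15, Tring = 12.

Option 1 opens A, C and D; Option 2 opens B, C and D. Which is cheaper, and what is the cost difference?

Option 1: {A, C, D}: Joliet→A 3·19=57, Dover→D 3·17=51, Norris→A 4·15=60, Tring→A 6·12=72. Service 240; fixed 236; total 476.
Option 2: {B, C, D}: Joliet→C 8·19=152, Dover→D 3·17=51, Norris→D 8·15=120, Tring→D 6·12=72. Service 395; fixed 298; total 693.
Difference: |476 − 693| = 217.

Option 1 is cheaper by 217.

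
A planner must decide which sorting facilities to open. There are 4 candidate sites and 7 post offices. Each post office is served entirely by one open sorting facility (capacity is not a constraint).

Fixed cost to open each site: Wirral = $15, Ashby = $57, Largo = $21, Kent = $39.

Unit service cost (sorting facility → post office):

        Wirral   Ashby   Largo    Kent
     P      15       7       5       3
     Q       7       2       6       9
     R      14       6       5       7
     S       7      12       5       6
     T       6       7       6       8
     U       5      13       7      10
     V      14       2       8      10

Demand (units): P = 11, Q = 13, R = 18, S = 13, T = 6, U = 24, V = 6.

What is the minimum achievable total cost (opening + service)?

Minimum total cost: 497

For any fixed open set, each post office goes to its cheapest open site; total = fixed + service.
{Wirral, Ashby, Largo}: P→Largo 5·11=55, Q→Ashby 2·13=26, R→Largo 5·18=90, S→Largo 5·13=65, T→Wirral 6·6=36, U→Wirral 5·24=120, V→Ashby 2·6=12. Service 404; fixed 93; total 497.
{Wirral, Ashby, Largo, Kent}: service 382 + fixed 132 = 514
{Wirral, Ashby, Kent}: service 413 + fixed 111 = 524
{Wirral}: service 839 + fixed 15 = 854
(All 15 nonempty subsets were checked; Wirral, Ashby and Largo is lowest.)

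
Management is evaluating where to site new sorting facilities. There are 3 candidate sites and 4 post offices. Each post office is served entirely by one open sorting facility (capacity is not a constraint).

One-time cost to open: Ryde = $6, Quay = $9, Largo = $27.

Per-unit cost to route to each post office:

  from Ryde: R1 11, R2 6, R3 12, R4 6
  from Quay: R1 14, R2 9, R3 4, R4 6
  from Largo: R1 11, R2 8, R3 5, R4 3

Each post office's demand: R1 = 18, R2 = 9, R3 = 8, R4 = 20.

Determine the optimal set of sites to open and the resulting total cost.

For any fixed open set, each post office goes to its cheapest open site; total = fixed + service.
{Ryde, Largo}: R1→Ryde 11·18=198, R2→Ryde 6·9=54, R3→Largo 5·8=40, R4→Largo 3·20=60. Service 352; fixed 33; total 385.
{Ryde, Quay, Largo}: R1→Ryde 11·18=198, R2→Ryde 6·9=54, R3→Quay 4·8=32, R4→Largo 3·20=60. Service 344; fixed 42; total 386.
{Largo}: service 370 + fixed 27 = 397
{Ryde}: service 468 + fixed 6 = 474
No other subset beats 385.

Open Ryde and Largo; minimum total cost 385.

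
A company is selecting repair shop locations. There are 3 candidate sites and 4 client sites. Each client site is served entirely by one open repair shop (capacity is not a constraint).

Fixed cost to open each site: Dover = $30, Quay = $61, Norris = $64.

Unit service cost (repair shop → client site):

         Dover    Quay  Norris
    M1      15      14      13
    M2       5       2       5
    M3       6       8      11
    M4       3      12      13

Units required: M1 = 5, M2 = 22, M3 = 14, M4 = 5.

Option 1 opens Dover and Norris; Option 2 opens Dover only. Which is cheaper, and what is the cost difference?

Option 1: {Dover, Norris}: M1→Norris 13·5=65, M2→Dover 5·22=110, M3→Dover 6·14=84, M4→Dover 3·5=15. Service 274; fixed 94; total 368.
Option 2: {Dover}: M1→Dover 15·5=75, M2→Dover 5·22=110, M3→Dover 6·14=84, M4→Dover 3·5=15. Service 284; fixed 30; total 314.
Difference: |368 − 314| = 54.

Option 2 is cheaper by 54.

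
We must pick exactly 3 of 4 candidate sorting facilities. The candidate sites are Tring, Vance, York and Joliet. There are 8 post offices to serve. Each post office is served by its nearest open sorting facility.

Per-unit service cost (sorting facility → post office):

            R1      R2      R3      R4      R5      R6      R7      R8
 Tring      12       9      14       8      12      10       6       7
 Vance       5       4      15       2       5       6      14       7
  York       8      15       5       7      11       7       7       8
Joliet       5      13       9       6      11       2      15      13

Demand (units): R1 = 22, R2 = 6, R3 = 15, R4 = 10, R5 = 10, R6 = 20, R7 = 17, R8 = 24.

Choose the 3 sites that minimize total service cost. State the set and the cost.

Choose Vance, York and Joliet; total service cost 606.

With exactly 3 open, each post office uses its cheapest among the chosen.
{Vance, York, Joliet}: R1→Vance 5·22=110, R2→Vance 4·6=24, R3→York 5·15=75, R4→Vance 2·10=20, R5→Vance 5·10=50, R6→Joliet 2·20=40, R7→York 7·17=119, R8→Vance 7·24=168. Service cost 606.
{Tring, Vance, Joliet}: service cost 649
{Tring, Vance, York}: service cost 669
Among all 4 size-3 choices, {Vance, York, Joliet} is lowest.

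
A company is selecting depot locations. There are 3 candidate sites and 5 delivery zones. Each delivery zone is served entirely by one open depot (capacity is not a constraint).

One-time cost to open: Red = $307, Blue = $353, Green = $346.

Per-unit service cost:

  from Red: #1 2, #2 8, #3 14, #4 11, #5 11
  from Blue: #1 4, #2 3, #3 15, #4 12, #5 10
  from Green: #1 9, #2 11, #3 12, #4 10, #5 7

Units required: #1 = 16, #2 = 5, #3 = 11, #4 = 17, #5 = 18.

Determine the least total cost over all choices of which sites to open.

Minimum total cost: 918

For any fixed open set, each delivery zone goes to its cheapest open site; total = fixed + service.
{Red}: #1→Red 2·16=32, #2→Red 8·5=40, #3→Red 14·11=154, #4→Red 11·17=187, #5→Red 11·18=198. Service 611; fixed 307; total 918.
{Green}: service 627 + fixed 346 = 973
{Blue}: service 628 + fixed 353 = 981
{Red, Blue, Green}: #1→Red 2·16=32, #2→Blue 3·5=15, #3→Green 12·11=132, #4→Green 10·17=170, #5→Green 7·18=126. Service 475; fixed 1006; total 1481.
(All 7 nonempty subsets were checked; Red only is lowest.)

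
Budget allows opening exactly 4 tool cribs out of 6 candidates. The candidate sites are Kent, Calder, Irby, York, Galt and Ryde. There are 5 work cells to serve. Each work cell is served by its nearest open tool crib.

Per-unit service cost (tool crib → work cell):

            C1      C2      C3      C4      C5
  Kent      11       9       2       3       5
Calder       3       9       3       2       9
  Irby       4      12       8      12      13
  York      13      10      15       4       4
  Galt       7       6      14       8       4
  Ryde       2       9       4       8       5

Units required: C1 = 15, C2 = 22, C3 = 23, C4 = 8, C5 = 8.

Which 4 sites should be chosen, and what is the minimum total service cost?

Choose Kent, Calder, Galt and Ryde; total service cost 256.

With exactly 4 open, each work cell uses its cheapest among the chosen.
{Kent, Calder, Galt, Ryde}: C1→Ryde 2·15=30, C2→Galt 6·22=132, C3→Kent 2·23=46, C4→Calder 2·8=16, C5→Galt 4·8=32. Service cost 256.
{Kent, Irby, Galt, Ryde}: service cost 264
{Kent, York, Galt, Ryde}: service cost 264
Among all 15 size-4 choices, {Kent, Calder, Galt, Ryde} is lowest.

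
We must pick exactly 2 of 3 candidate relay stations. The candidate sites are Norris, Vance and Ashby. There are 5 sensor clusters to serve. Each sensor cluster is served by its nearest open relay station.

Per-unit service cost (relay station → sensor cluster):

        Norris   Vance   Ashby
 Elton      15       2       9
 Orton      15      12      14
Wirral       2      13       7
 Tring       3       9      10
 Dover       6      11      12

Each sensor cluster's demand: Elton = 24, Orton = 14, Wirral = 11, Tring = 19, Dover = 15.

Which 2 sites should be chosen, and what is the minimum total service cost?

Choose Norris and Vance; total service cost 385.

With exactly 2 open, each sensor cluster uses its cheapest among the chosen.
{Norris, Vance}: Elton→Vance 2·24=48, Orton→Vance 12·14=168, Wirral→Norris 2·11=22, Tring→Norris 3·19=57, Dover→Norris 6·15=90. Service cost 385.
{Norris, Ashby}: service cost 581
{Vance, Ashby}: service cost 629
Among all 3 size-2 choices, {Norris, Vance} is lowest.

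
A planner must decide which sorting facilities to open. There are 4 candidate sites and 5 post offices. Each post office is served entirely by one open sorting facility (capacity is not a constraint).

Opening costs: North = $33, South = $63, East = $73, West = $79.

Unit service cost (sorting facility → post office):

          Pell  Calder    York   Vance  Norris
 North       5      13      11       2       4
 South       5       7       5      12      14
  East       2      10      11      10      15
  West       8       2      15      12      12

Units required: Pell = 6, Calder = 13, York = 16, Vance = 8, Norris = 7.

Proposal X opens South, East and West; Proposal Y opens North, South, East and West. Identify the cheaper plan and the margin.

Proposal X: {South, East, West}: Pell→East 2·6=12, Calder→West 2·13=26, York→South 5·16=80, Vance→East 10·8=80, Norris→West 12·7=84. Service 282; fixed 215; total 497.
Proposal Y: {North, South, East, West}: Pell→East 2·6=12, Calder→West 2·13=26, York→South 5·16=80, Vance→North 2·8=16, Norris→North 4·7=28. Service 162; fixed 248; total 410.
Difference: |497 − 410| = 87.

Proposal Y is cheaper by 87.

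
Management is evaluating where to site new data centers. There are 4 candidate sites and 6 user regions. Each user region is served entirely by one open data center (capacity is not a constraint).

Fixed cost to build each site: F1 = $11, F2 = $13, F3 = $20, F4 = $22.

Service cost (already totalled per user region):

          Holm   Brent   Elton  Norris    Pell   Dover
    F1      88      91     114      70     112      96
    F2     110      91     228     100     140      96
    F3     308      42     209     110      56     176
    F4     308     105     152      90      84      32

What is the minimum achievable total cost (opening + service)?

For any fixed open set, each user region goes to its cheapest open site; total = fixed + service.
{F1, F3, F4}: Holm→F1 88, Brent→F3 42, Elton→F1 114, Norris→F1 70, Pell→F3 56, Dover→F4 32. Service 402; fixed 53; total 455.
{F1, F2, F3, F4}: service 402 + fixed 66 = 468
{F1, F3}: Holm→F1 88, Brent→F3 42, Elton→F1 114, Norris→F1 70, Pell→F3 56, Dover→F1 96. Service 466; fixed 31; total 497.
{F1}: service 571 + fixed 11 = 582
(All 15 nonempty subsets were checked; F1, F3 and F4 is lowest.)

Minimum total cost: 455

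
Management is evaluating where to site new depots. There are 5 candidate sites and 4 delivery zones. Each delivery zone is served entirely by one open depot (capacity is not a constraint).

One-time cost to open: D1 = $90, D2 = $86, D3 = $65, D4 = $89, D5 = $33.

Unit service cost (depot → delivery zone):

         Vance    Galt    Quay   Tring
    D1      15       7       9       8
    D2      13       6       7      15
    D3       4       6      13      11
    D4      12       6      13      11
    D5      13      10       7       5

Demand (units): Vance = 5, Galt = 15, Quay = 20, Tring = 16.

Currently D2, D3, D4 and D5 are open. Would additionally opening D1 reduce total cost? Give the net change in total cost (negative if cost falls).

Current service cost with {D2, D3, D4, D5}: 330.
Adding D1: each delivery zone re-picks its cheapest; new service cost 330, saving 0.
Extra fixed cost: 90. Net change = 90 − 0 = 90.
(Totals: 603 → 693.)

No — net change +90 (cost rises by 90).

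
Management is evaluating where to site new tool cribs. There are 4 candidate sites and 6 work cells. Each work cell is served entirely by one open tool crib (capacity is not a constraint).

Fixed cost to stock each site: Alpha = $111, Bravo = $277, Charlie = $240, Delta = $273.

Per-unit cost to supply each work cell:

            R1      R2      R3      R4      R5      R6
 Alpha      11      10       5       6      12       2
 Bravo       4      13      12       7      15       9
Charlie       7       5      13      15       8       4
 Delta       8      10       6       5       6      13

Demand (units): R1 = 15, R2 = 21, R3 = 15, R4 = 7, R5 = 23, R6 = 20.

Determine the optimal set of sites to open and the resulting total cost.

For any fixed open set, each work cell goes to its cheapest open site; total = fixed + service.
{Alpha, Charlie}: R1→Charlie 7·15=105, R2→Charlie 5·21=105, R3→Alpha 5·15=75, R4→Alpha 6·7=42, R5→Charlie 8·23=184, R6→Alpha 2·20=40. Service 551; fixed 351; total 902.
{Alpha}: R1→Alpha 11·15=165, R2→Alpha 10·21=210, R3→Alpha 5·15=75, R4→Alpha 6·7=42, R5→Alpha 12·23=276, R6→Alpha 2·20=40. Service 808; fixed 111; total 919.
{Alpha, Delta}: R1→Delta 8·15=120, R2→Alpha 10·21=210, R3→Alpha 5·15=75, R4→Delta 5·7=35, R5→Delta 6·23=138, R6→Alpha 2·20=40. Service 618; fixed 384; total 1002.
{Alpha, Bravo, Charlie, Delta}: service 453 + fixed 901 = 1354
No other subset beats 902.

Open Alpha and Charlie; minimum total cost 902.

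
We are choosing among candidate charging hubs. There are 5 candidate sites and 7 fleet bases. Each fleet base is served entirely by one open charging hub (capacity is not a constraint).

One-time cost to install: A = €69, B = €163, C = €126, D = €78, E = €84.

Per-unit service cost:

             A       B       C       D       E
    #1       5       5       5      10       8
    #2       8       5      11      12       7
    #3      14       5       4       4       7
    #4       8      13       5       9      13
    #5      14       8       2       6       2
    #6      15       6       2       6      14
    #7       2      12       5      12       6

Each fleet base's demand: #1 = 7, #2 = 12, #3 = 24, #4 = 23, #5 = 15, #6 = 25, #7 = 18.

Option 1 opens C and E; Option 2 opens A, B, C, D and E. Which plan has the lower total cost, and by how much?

Option 1: {C, E}: #1→C 5·7=35, #2→E 7·12=84, #3→C 4·24=96, #4→C 5·23=115, #5→C 2·15=30, #6→C 2·25=50, #7→C 5·18=90. Service 500; fixed 210; total 710.
Option 2: {A, B, C, D, E}: #1→A 5·7=35, #2→B 5·12=60, #3→C 4·24=96, #4→C 5·23=115, #5→C 2·15=30, #6→C 2·25=50, #7→A 2·18=36. Service 422; fixed 520; total 942.
Difference: |710 − 942| = 232.

Option 1 is cheaper by 232.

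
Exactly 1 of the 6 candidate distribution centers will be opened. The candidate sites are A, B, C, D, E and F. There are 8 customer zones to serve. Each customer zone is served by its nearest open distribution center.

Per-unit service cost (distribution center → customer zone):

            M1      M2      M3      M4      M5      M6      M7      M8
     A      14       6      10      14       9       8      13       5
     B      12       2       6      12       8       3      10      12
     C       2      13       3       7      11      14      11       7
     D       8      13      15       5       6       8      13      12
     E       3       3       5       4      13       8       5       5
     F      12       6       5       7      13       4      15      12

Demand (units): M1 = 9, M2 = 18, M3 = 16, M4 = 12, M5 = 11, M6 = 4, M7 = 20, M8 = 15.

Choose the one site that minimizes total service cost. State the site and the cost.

With exactly 1 open, each customer zone uses its cheapest among the chosen.
{E}: M1→E 3·9=27, M2→E 3·18=54, M3→E 5·16=80, M4→E 4·12=48, M5→E 13·11=143, M6→E 8·4=32, M7→E 5·20=100, M8→E 5·15=75. Service cost 559.
{B}: service cost 864
{C}: service cost 886
Among all 6 size-1 choices, {E} is lowest.

Choose E only; total service cost 559.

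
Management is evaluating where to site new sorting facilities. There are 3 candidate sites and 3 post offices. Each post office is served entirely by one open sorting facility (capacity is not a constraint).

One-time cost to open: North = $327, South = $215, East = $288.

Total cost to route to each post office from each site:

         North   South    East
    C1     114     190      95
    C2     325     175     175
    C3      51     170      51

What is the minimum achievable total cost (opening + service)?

For any fixed open set, each post office goes to its cheapest open site; total = fixed + service.
{East}: C1→East 95, C2→East 175, C3→East 51. Service 321; fixed 288; total 609.
{South}: C1→South 190, C2→South 175, C3→South 170. Service 535; fixed 215; total 750.
{North}: service 490 + fixed 327 = 817
{North, South, East}: service 321 + fixed 830 = 1151
(All 7 nonempty subsets were checked; East only is lowest.)

Minimum total cost: 609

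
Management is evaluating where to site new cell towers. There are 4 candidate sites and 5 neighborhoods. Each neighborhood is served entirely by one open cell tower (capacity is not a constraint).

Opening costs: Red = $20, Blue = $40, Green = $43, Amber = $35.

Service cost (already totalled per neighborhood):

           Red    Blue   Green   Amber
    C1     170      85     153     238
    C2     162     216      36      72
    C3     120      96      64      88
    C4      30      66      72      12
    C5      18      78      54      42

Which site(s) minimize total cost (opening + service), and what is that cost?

Open Red, Blue and Green; minimum total cost 336.

For any fixed open set, each neighborhood goes to its cheapest open site; total = fixed + service.
{Red, Blue, Green}: C1→Blue 85, C2→Green 36, C3→Green 64, C4→Red 30, C5→Red 18. Service 233; fixed 103; total 336.
{Red, Blue, Green, Amber}: C1→Blue 85, C2→Green 36, C3→Green 64, C4→Amber 12, C5→Red 18. Service 215; fixed 138; total 353.
{Blue, Green, Amber}: service 239 + fixed 118 = 357
{Red}: service 500 + fixed 20 = 520
(All 15 nonempty subsets were checked; Red, Blue and Green is lowest.)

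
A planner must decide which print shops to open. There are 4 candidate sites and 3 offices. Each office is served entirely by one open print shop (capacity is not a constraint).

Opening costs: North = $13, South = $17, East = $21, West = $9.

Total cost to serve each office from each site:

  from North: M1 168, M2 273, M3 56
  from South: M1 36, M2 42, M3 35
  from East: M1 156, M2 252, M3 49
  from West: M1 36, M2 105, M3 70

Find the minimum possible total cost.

Minimum total cost: 130

For any fixed open set, each office goes to its cheapest open site; total = fixed + service.
{South}: M1→South 36, M2→South 42, M3→South 35. Service 113; fixed 17; total 130.
{South, West}: service 113 + fixed 26 = 139
{North, South}: M1→South 36, M2→South 42, M3→South 35. Service 113; fixed 30; total 143.
{North, South, East, West}: service 113 + fixed 60 = 173
(All 15 nonempty subsets were checked; South only is lowest.)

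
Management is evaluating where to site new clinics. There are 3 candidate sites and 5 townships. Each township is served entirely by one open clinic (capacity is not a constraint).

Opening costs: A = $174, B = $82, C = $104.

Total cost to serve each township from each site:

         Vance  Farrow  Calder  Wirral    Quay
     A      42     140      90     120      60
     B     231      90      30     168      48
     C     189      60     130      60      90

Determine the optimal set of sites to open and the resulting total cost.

For any fixed open set, each township goes to its cheapest open site; total = fixed + service.
{B, C}: Vance→C 189, Farrow→C 60, Calder→B 30, Wirral→C 60, Quay→B 48. Service 387; fixed 186; total 573.
{A, B}: service 330 + fixed 256 = 586
{A, C}: service 312 + fixed 278 = 590
{A, B, C}: Vance→A 42, Farrow→C 60, Calder→B 30, Wirral→C 60, Quay→B 48. Service 240; fixed 360; total 600.
No other subset beats 573.

Open B and C; minimum total cost 573.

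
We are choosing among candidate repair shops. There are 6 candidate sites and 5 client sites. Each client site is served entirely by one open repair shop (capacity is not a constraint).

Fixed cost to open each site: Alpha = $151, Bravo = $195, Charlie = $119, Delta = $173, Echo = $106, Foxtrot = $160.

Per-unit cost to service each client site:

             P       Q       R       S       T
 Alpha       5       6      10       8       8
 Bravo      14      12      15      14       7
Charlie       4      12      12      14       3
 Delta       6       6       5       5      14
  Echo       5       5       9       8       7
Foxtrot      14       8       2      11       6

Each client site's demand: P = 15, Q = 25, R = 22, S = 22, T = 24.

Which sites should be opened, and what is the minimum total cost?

Open Charlie and Delta; minimum total cost 794.

For any fixed open set, each client site goes to its cheapest open site; total = fixed + service.
{Charlie, Delta}: P→Charlie 4·15=60, Q→Delta 6·25=150, R→Delta 5·22=110, S→Delta 5·22=110, T→Charlie 3·24=72. Service 502; fixed 292; total 794.
{Echo, Foxtrot}: service 564 + fixed 266 = 830
{Echo}: service 742 + fixed 106 = 848
{Alpha, Bravo, Charlie, Delta, Echo, Foxtrot}: P→Charlie 4·15=60, Q→Echo 5·25=125, R→Foxtrot 2·22=44, S→Delta 5·22=110, T→Charlie 3·24=72. Service 411; fixed 904; total 1315.
No other subset beats 794.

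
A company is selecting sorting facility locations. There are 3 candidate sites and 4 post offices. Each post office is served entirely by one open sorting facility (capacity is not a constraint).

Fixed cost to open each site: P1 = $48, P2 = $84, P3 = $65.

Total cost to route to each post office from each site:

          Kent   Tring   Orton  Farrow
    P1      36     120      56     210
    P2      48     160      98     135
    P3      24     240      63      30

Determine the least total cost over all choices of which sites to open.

For any fixed open set, each post office goes to its cheapest open site; total = fixed + service.
{P1, P3}: Kent→P3 24, Tring→P1 120, Orton→P1 56, Farrow→P3 30. Service 230; fixed 113; total 343.
{P3}: Kent→P3 24, Tring→P3 240, Orton→P3 63, Farrow→P3 30. Service 357; fixed 65; total 422.
{P2, P3}: Kent→P3 24, Tring→P2 160, Orton→P3 63, Farrow→P3 30. Service 277; fixed 149; total 426.
{P1, P2, P3}: service 230 + fixed 197 = 427
No other subset beats 343.

Minimum total cost: 343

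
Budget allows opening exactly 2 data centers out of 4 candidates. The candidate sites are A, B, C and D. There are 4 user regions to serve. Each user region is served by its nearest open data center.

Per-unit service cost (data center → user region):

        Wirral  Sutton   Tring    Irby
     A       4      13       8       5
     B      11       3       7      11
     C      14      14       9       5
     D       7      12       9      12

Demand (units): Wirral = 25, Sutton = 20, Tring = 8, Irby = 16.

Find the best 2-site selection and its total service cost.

With exactly 2 open, each user region uses its cheapest among the chosen.
{A, B}: Wirral→A 4·25=100, Sutton→B 3·20=60, Tring→B 7·8=56, Irby→A 5·16=80. Service cost 296.
{B, D}: service cost 467
{B, C}: service cost 471
Among all 6 size-2 choices, {A, B} is lowest.

Choose A and B; total service cost 296.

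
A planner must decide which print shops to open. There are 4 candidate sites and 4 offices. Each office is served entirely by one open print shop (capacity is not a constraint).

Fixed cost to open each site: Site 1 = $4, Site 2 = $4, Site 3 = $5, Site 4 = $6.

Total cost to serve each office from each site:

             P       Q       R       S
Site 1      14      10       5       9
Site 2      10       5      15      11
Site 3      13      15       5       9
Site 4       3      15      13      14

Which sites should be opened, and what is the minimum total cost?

Open Site 1, Site 2 and Site 4; minimum total cost 36.

For any fixed open set, each office goes to its cheapest open site; total = fixed + service.
{Site 1, Site 2, Site 4}: P→Site 4 3, Q→Site 2 5, R→Site 1 5, S→Site 1 9. Service 22; fixed 14; total 36.
{Site 1, Site 2}: P→Site 2 10, Q→Site 2 5, R→Site 1 5, S→Site 1 9. Service 29; fixed 8; total 37.
{Site 1, Site 4}: service 27 + fixed 10 = 37
{Site 1, Site 2, Site 3, Site 4}: service 22 + fixed 19 = 41
(All 15 nonempty subsets were checked; Site 1, Site 2 and Site 4 is lowest.)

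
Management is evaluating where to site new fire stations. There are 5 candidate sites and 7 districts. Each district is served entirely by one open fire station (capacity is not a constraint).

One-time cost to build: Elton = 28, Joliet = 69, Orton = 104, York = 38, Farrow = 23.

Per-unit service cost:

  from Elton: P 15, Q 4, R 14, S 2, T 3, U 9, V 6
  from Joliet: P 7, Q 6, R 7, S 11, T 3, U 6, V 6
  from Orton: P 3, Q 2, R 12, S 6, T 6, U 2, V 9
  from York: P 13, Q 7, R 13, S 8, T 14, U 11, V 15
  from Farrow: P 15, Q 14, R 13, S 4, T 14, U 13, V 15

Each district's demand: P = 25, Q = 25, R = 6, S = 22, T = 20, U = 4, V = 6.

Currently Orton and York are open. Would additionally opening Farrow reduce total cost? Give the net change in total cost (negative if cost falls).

Yes — net change −21 (cost falls by 21).

Current service cost with {Orton, York}: 511.
Adding Farrow: each district re-picks its cheapest; new service cost 467, saving 44.
Extra fixed cost: 23. Net change = 23 − 44 = -21.
(Totals: 653 → 632.)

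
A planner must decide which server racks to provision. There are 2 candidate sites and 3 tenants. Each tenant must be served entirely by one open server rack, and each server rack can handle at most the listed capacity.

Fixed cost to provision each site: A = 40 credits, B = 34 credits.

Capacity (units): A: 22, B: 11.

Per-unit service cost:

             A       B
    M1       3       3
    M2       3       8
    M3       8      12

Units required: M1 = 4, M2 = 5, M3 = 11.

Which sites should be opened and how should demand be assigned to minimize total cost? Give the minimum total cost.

Open {A}: M1→A 3·4=12, M2→A 3·5=15, M3→A 8·11=88.
Loads: A carries 20/22. Service 115; fixed 40; total 155.
Next best feasible plan costs 189.

Minimum total cost: 155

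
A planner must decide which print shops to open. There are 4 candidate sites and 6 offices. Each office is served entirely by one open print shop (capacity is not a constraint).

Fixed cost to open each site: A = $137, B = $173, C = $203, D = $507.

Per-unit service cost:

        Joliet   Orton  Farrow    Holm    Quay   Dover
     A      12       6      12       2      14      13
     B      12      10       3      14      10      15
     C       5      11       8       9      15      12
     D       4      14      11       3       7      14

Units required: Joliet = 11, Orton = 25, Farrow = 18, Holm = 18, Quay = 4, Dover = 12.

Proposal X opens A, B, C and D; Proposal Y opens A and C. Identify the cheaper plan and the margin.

Proposal Y is cheaper by 551.

Proposal X: {A, B, C, D}: Joliet→D 4·11=44, Orton→A 6·25=150, Farrow→B 3·18=54, Holm→A 2·18=36, Quay→D 7·4=28, Dover→C 12·12=144. Service 456; fixed 1020; total 1476.
Proposal Y: {A, C}: Joliet→C 5·11=55, Orton→A 6·25=150, Farrow→C 8·18=144, Holm→A 2·18=36, Quay→A 14·4=56, Dover→C 12·12=144. Service 585; fixed 340; total 925.
Difference: |1476 − 925| = 551.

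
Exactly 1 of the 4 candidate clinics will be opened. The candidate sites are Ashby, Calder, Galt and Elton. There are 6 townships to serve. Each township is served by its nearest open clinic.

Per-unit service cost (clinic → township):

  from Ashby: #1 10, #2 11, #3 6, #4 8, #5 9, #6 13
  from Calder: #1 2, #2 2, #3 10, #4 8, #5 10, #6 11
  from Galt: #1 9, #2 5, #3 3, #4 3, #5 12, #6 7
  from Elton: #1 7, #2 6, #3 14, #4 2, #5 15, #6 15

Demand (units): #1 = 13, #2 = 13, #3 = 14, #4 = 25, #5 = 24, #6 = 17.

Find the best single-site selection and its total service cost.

With exactly 1 open, each township uses its cheapest among the chosen.
{Galt}: #1→Galt 9·13=117, #2→Galt 5·13=65, #3→Galt 3·14=42, #4→Galt 3·25=75, #5→Galt 12·24=288, #6→Galt 7·17=119. Service cost 706.
{Calder}: service cost 819
{Ashby}: service cost 994
Among all 4 size-1 choices, {Galt} is lowest.

Choose Galt only; total service cost 706.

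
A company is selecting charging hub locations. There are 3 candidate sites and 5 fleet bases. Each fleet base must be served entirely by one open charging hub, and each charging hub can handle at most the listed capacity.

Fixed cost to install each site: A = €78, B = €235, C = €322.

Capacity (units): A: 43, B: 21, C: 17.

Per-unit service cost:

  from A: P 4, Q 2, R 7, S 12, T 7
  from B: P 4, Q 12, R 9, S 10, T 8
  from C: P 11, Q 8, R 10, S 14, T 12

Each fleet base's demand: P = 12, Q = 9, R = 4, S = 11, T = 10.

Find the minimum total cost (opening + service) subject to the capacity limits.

Open {A, B}: P→A 4·12=48, Q→A 2·9=18, R→A 7·4=28, S→B 10·11=110, T→A 7·10=70.
Loads: A carries 35/43, B carries 11/21. Service 274; fixed 313; total 587.
Next best feasible plan costs 595.

Minimum total cost: 587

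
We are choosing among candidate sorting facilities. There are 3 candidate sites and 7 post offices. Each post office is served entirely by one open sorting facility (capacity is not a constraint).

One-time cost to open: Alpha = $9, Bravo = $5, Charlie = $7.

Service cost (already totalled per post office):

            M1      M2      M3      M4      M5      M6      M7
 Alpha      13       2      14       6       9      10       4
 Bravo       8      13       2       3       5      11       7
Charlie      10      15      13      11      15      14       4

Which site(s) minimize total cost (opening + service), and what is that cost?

For any fixed open set, each post office goes to its cheapest open site; total = fixed + service.
{Alpha, Bravo}: M1→Bravo 8, M2→Alpha 2, M3→Bravo 2, M4→Bravo 3, M5→Bravo 5, M6→Alpha 10, M7→Alpha 4. Service 34; fixed 14; total 48.
{Bravo}: service 49 + fixed 5 = 54
{Alpha, Bravo, Charlie}: service 34 + fixed 21 = 55
No other subset beats 48.

Open Alpha and Bravo; minimum total cost 48.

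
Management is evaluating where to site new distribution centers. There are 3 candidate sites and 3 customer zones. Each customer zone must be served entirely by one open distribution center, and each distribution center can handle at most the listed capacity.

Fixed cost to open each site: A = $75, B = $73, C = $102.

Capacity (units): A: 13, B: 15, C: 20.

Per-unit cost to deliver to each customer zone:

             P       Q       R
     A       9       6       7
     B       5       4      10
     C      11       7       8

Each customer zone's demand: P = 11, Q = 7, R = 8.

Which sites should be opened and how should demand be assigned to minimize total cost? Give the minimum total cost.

Open {B, C}: P→B 5·11=55, Q→C 7·7=49, R→C 8·8=64.
Loads: B carries 11/15, C carries 15/20. Service 168; fixed 175; total 343.
Next best feasible plan costs 355.

Minimum total cost: 343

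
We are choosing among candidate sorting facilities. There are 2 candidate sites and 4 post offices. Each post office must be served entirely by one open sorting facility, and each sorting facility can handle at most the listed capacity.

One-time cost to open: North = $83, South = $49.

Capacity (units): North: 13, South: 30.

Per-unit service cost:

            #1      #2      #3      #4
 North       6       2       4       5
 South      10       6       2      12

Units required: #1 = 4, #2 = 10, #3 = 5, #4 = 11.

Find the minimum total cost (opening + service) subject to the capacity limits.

Minimum total cost: 291

Open {South}: #1→South 10·4=40, #2→South 6·10=60, #3→South 2·5=10, #4→South 12·11=132.
Loads: South carries 30/30. Service 242; fixed 49; total 291.
Next best feasible plan costs 297.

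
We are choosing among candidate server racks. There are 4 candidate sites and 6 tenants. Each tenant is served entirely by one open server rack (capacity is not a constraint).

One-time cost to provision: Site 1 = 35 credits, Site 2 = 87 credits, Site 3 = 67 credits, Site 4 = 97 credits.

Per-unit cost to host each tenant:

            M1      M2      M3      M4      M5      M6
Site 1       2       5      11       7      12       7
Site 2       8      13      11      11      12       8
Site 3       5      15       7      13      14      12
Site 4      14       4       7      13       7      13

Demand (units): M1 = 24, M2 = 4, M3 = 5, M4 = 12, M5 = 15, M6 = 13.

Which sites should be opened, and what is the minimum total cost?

Open Site 1 and Site 4; minimum total cost 511.

For any fixed open set, each tenant goes to its cheapest open site; total = fixed + service.
{Site 1, Site 4}: M1→Site 1 2·24=48, M2→Site 4 4·4=16, M3→Site 4 7·5=35, M4→Site 1 7·12=84, M5→Site 4 7·15=105, M6→Site 1 7·13=91. Service 379; fixed 132; total 511.
{Site 1}: service 478 + fixed 35 = 513
{Site 1, Site 3}: M1→Site 1 2·24=48, M2→Site 1 5·4=20, M3→Site 3 7·5=35, M4→Site 1 7·12=84, M5→Site 1 12·15=180, M6→Site 1 7·13=91. Service 458; fixed 102; total 560.
{Site 1, Site 2, Site 3, Site 4}: service 379 + fixed 286 = 665
(All 15 nonempty subsets were checked; Site 1 and Site 4 is lowest.)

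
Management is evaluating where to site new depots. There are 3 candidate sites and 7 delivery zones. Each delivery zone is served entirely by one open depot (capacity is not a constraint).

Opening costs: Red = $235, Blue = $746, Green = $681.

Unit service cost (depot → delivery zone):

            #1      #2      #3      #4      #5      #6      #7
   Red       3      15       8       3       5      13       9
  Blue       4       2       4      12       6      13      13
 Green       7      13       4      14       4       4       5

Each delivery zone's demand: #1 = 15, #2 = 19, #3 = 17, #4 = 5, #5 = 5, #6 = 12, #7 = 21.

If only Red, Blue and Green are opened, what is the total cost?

Each delivery zone is assigned to its cheapest site among the open ones.
{Red, Blue, Green}: #1→Red 3·15=45, #2→Blue 2·19=38, #3→Blue 4·17=68, #4→Red 3·5=15, #5→Green 4·5=20, #6→Green 4·12=48, #7→Green 5·21=105. Service 339; fixed 1662; total 2001.

Total cost: 2001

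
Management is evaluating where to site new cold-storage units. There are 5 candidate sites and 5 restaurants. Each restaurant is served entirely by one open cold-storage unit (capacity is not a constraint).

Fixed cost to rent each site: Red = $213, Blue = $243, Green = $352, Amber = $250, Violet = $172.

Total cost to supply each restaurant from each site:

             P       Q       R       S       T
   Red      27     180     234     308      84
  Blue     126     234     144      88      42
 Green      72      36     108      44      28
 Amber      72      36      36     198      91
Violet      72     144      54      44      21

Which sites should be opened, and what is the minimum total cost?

For any fixed open set, each restaurant goes to its cheapest open site; total = fixed + service.
{Violet}: P→Violet 72, Q→Violet 144, R→Violet 54, S→Violet 44, T→Violet 21. Service 335; fixed 172; total 507.
{Amber, Violet}: P→Amber 72, Q→Amber 36, R→Amber 36, S→Violet 44, T→Violet 21. Service 209; fixed 422; total 631.
{Green}: P→Green 72, Q→Green 36, R→Green 108, S→Green 44, T→Green 28. Service 288; fixed 352; total 640.
{Red, Blue, Green, Amber, Violet}: service 164 + fixed 1230 = 1394
No other subset beats 507.

Open Violet only; minimum total cost 507.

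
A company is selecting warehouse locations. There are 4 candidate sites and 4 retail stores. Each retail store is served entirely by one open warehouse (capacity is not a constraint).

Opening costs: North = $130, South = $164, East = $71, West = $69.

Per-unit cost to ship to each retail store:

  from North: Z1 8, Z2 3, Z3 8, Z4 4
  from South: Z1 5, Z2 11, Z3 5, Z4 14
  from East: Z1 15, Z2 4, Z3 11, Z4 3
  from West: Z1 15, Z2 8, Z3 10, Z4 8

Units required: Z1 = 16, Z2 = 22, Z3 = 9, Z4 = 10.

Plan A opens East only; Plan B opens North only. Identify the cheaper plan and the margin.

Plan B is cheaper by 92.

Plan A: {East}: Z1→East 15·16=240, Z2→East 4·22=88, Z3→East 11·9=99, Z4→East 3·10=30. Service 457; fixed 71; total 528.
Plan B: {North}: Z1→North 8·16=128, Z2→North 3·22=66, Z3→North 8·9=72, Z4→North 4·10=40. Service 306; fixed 130; total 436.
Difference: |528 − 436| = 92.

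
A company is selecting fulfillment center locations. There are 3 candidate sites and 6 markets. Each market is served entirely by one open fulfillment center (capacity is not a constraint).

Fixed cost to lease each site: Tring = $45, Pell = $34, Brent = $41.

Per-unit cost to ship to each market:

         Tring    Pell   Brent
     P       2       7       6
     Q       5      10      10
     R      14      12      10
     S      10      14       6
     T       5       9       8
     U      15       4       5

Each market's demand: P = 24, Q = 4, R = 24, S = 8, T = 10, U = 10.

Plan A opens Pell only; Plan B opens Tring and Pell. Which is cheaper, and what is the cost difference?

Plan A: {Pell}: P→Pell 7·24=168, Q→Pell 10·4=40, R→Pell 12·24=288, S→Pell 14·8=112, T→Pell 9·10=90, U→Pell 4·10=40. Service 738; fixed 34; total 772.
Plan B: {Tring, Pell}: P→Tring 2·24=48, Q→Tring 5·4=20, R→Pell 12·24=288, S→Tring 10·8=80, T→Tring 5·10=50, U→Pell 4·10=40. Service 526; fixed 79; total 605.
Difference: |772 − 605| = 167.

Plan B is cheaper by 167.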